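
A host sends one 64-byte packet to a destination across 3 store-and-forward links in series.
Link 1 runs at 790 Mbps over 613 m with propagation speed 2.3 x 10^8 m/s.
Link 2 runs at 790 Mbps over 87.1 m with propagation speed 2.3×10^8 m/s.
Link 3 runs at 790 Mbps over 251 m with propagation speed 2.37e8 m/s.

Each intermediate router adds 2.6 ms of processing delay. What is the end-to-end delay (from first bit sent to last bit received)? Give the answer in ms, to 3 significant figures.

L = 64 × 8 = 512 bits.
Transmission delay per hop = L/R = 512/790000000 = 0.000648101 ms; 3 hops → 0.0019443 ms.
Propagation delays (d/s per hop): 0.00266522, 0.000378696, 0.00105907 ms; sum = 0.00410298 ms.
Processing at 2 router(s): 2 × 2.6 ms = 5.2 ms.
End-to-end = 5.21 ms.

5.21 ms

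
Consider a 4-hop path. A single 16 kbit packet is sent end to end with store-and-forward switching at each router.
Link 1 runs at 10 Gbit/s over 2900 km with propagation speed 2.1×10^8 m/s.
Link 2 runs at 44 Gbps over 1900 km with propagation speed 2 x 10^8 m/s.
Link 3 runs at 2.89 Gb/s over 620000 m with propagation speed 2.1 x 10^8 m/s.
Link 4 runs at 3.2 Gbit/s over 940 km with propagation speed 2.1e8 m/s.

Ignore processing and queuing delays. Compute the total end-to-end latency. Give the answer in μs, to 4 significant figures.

L = 16000 bits.
Transmission delays (L/R per hop): 1.6, 0.363636, 5.53633, 5 μs; sum = 12.5 μs.
Propagation delays (d/s per hop): 13809.5, 9500, 2952.38, 4476.19 μs; sum = 30738.1 μs.
End-to-end = 30750 μs.

30750 μs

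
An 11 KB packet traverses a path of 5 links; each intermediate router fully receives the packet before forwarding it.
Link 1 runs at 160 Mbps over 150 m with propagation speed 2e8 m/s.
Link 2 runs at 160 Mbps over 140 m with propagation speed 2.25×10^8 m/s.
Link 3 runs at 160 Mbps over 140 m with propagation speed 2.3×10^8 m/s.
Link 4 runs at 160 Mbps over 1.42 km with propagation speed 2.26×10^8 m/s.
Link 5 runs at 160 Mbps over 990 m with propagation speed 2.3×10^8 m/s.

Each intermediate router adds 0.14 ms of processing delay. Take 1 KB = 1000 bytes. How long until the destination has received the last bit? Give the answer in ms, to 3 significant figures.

L = 88000 bits.
Transmission delay per hop = L/R = 88000/160000000 = 0.55 ms; 5 hops → 2.75 ms.
Propagation delays (d/s per hop): 0.00075, 0.000622222, 0.000608696, 0.00628319, 0.00430435 ms; sum = 0.0125685 ms.
Processing at 4 router(s): 4 × 0.14 ms = 0.56 ms.
End-to-end = 3.32 ms.

3.32 ms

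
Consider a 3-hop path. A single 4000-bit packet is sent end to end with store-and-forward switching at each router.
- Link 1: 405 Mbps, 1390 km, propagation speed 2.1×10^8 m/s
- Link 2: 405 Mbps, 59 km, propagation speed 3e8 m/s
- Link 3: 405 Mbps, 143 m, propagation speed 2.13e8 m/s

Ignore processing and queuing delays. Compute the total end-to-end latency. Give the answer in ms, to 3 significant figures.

6.85 ms

Transmission delay per hop = L/R = 4000/405000000 = 0.00987654 ms; 3 hops → 0.0296296 ms.
Propagation delays (d/s per hop): 6.61905, 0.196667, 0.000671362 ms; sum = 6.81639 ms.
End-to-end = 6.85 ms.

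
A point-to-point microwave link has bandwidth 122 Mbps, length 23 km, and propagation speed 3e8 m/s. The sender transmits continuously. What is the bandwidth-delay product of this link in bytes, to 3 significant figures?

1170 bytes

Propagation delay = 23000 / 300000000 = 7.66667e-05 s.
BDP = R × t_prop = 122000000 × 7.66667e-05 = 9353.33 bits.
In bytes: 9353.33/8 = 1170 bytes.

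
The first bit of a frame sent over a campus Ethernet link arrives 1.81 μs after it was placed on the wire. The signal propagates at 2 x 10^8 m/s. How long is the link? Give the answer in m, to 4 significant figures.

362.0 m

d = s × t_prop = 200000000 × 1.81e-06 = 362.0 m.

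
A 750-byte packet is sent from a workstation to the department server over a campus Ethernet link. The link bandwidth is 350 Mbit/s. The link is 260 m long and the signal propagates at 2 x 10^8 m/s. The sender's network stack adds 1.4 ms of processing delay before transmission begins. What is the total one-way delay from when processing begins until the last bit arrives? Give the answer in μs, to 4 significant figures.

L = 750 × 8 = 6000 bits.
Transmission delay = L/R = 6000 / 350000000 = 17.1429 μs.
Propagation delay = d/s = 260 m / 200000000 m/s = 1.3 μs.
Plus processing delay 1.4 ms = 1400 μs.
Total = 1418 μs.

1418 μs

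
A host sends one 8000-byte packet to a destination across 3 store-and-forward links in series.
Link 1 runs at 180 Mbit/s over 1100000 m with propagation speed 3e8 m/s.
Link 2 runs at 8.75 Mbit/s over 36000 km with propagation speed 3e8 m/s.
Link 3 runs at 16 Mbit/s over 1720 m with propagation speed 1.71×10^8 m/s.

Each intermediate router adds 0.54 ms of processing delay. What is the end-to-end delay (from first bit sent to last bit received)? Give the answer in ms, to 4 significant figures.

136.4 ms

L = 8000 × 8 = 64000 bits.
Transmission delays (L/R per hop): 0.355556, 7.31429, 4 ms; sum = 11.6698 ms.
Propagation delays (d/s per hop): 3.66667, 120, 0.0100585 ms; sum = 123.677 ms.
Processing at 2 router(s): 2 × 0.54 ms = 1.08 ms.
End-to-end = 136.4 ms.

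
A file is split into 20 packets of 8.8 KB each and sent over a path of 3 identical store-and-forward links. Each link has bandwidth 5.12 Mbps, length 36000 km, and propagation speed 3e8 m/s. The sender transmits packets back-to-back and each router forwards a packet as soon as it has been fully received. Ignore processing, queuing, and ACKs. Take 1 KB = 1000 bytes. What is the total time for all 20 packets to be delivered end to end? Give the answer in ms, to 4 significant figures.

Per-hop transmission t_tx = L/R = 70400/5120000 = 13.75 ms.
Per-hop propagation t_prop = 36000000/300000000 = 120 ms.
Pipeline fill: first packet needs 3·t_tx to clear all hops; remaining 19 packets each add one t_tx.
Total = (3+20-1)·t_tx + 3·t_prop = 22·13.75 + 3·120 = 662.5 ms.

662.5 ms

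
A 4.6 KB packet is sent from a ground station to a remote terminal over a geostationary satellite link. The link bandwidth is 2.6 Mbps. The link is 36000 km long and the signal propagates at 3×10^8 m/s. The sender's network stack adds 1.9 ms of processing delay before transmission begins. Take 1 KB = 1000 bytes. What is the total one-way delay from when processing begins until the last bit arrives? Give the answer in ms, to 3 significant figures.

L = 36800 bits.
Transmission delay = L/R = 36800 / 2600000 = 14.1538 ms.
Propagation delay = d/s = 36000000 m / 300000000 m/s = 120 ms.
Plus processing delay 1.9 ms = 1.9 ms.
Total = 136 ms.

136 ms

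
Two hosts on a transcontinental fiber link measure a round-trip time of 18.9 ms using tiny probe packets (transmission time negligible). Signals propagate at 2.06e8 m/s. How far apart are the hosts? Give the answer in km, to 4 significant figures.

One-way propagation = RTT/2 = 9.45 ms.
d = s × t = 206000000 × 0.00945 = 1947 km.

1947 km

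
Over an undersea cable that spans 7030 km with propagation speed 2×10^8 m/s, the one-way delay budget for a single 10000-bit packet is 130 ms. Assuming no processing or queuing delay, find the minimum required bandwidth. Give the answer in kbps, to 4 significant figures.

105.4 kbps

Propagation delay = 7030000 / 200000000 = 35.15 ms.
Transmission budget = 130 − 35.15 = 94.85 ms.
R ≥ L / t_tx = 10000 bits / 0.09485 s = 105.4 kbps.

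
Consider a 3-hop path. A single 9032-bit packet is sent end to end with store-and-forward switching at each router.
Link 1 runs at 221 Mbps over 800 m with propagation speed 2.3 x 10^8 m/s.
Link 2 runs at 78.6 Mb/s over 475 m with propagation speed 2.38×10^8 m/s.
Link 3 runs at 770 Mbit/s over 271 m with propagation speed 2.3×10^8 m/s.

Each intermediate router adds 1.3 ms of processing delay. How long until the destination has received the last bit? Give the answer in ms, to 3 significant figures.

2.77 ms

Transmission delays (L/R per hop): 0.0408688, 0.114911, 0.0117299 ms; sum = 0.16751 ms.
Propagation delays (d/s per hop): 0.00347826, 0.0019958, 0.00117826 ms; sum = 0.00665232 ms.
Processing at 2 router(s): 2 × 1.3 ms = 2.6 ms.
End-to-end = 2.77 ms.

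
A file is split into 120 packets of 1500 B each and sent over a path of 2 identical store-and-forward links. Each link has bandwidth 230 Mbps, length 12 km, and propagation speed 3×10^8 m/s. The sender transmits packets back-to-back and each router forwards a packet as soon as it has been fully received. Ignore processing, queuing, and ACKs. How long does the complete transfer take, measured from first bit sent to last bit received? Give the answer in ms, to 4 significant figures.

6.393 ms

Per-hop transmission t_tx = L/R = 12000/230000000 = 0.0521739 ms.
Per-hop propagation t_prop = 12000/300000000 = 0.04 ms.
Pipeline fill: first packet needs 2·t_tx to clear all hops; remaining 119 packets each add one t_tx.
Total = (2+120-1)·t_tx + 2·t_prop = 121·0.0521739 + 2·0.04 = 6.393 ms.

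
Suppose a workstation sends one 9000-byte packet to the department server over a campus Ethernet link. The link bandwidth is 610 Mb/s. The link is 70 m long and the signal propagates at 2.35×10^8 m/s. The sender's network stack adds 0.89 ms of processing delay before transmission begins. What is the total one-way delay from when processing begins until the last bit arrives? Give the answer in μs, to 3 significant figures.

L = 9000 × 8 = 72000 bits.
Transmission delay = L/R = 72000 / 610000000 = 118.033 μs.
Propagation delay = d/s = 70 m / 235000000 m/s = 0.297872 μs.
Plus processing delay 0.89 ms = 890 μs.
Total = 1010 μs.

1010 μs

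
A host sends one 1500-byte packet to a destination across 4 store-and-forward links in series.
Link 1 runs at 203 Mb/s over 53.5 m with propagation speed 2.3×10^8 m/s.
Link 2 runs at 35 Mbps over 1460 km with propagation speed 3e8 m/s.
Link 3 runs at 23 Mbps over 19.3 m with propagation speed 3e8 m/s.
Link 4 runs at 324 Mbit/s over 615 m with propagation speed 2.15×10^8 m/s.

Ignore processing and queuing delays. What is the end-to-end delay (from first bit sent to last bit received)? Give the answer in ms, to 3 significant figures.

5.83 ms

L = 1500 × 8 = 12000 bits.
Transmission delays (L/R per hop): 0.0591133, 0.342857, 0.521739, 0.037037 ms; sum = 0.960747 ms.
Propagation delays (d/s per hop): 0.000232609, 4.86667, 6.43333e-05, 0.00286047 ms; sum = 4.86982 ms.
End-to-end = 5.83 ms.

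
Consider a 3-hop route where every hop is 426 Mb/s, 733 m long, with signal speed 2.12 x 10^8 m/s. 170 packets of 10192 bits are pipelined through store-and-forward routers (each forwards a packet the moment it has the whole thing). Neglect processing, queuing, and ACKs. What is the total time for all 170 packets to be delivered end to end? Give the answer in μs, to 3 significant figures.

Per-hop transmission t_tx = L/R = 10192/426000000 = 23.9249 μs.
Per-hop propagation t_prop = 733/212000000 = 3.45755 μs.
Pipeline fill: first packet needs 3·t_tx to clear all hops; remaining 169 packets each add one t_tx.
Total = (3+170-1)·t_tx + 3·t_prop = 172·23.9249 + 3·3.45755 = 4130 μs.

4130 μs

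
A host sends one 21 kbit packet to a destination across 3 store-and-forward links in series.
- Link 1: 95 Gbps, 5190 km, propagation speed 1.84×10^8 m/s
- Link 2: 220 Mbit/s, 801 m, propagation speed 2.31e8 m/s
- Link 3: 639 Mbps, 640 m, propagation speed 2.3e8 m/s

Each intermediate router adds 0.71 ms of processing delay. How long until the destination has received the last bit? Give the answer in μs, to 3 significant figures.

29800 μs

L = 21000 bits.
Transmission delays (L/R per hop): 0.221053, 95.4545, 32.8638 μs; sum = 128.539 μs.
Propagation delays (d/s per hop): 28206.5, 3.46753, 2.78261 μs; sum = 28212.8 μs.
Processing at 2 router(s): 2 × 0.71 ms = 1420 μs.
End-to-end = 29800 μs.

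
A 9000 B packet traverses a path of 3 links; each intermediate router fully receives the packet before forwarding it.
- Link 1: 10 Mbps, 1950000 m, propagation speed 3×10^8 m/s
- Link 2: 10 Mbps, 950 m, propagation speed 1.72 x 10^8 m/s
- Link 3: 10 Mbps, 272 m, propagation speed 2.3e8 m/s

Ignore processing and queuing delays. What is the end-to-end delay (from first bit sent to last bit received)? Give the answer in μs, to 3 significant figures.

L = 9000 × 8 = 72000 bits.
Transmission delay per hop = L/R = 72000/10000000 = 7200 μs; 3 hops → 21600 μs.
Propagation delays (d/s per hop): 6500, 5.52326, 1.18261 μs; sum = 6506.71 μs.
End-to-end = 28100 μs.

28100 μs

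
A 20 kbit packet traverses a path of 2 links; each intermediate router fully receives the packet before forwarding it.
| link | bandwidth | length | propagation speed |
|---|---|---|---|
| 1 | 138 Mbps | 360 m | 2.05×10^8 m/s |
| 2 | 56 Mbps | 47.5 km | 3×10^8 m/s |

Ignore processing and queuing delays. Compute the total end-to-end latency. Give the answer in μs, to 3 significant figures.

662 μs

L = 20000 bits.
Transmission delays (L/R per hop): 144.928, 357.143 μs; sum = 502.07 μs.
Propagation delays (d/s per hop): 1.7561, 158.333 μs; sum = 160.089 μs.
End-to-end = 662 μs.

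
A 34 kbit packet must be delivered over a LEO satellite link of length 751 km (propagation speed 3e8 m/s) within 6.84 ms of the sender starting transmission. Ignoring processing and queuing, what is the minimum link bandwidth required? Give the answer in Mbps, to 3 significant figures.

Propagation delay = 751000 / 300000000 = 2.50333 ms.
Transmission budget = 6.84 − 2.50333 = 4.33667 ms.
R ≥ L / t_tx = 34000 bits / 0.00433667 s = 7.84 Mbps.

7.84 Mbps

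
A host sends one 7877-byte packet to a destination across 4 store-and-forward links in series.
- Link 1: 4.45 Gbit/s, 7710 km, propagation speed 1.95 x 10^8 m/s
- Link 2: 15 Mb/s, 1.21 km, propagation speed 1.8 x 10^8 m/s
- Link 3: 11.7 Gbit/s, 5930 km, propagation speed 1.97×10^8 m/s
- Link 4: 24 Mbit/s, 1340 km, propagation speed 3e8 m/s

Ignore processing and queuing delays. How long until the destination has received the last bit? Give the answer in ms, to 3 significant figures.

L = 7877 × 8 = 63016 bits.
Transmission delays (L/R per hop): 0.0141609, 4.20107, 0.00538598, 2.62567 ms; sum = 6.84628 ms.
Propagation delays (d/s per hop): 39.5385, 0.00672222, 30.1015, 4.46667 ms; sum = 74.1134 ms.
End-to-end = 81.0 ms.

81.0 ms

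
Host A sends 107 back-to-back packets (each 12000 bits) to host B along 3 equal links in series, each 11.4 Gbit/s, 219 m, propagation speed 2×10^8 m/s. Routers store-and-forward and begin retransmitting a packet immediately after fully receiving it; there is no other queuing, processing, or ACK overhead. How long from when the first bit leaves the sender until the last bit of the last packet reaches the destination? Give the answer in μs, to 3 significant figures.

118 μs

Per-hop transmission t_tx = L/R = 12000/11400000000 = 1.05263 μs.
Per-hop propagation t_prop = 219/200000000 = 1.095 μs.
Pipeline fill: first packet needs 3·t_tx to clear all hops; remaining 106 packets each add one t_tx.
Total = (3+107-1)·t_tx + 3·t_prop = 109·1.05263 + 3·1.095 = 118 μs.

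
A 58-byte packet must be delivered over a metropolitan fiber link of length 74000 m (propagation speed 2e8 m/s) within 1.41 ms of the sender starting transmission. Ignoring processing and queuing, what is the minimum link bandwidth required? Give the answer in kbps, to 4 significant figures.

L = 464 bits.
Propagation delay = 74000 / 200000000 = 0.37 ms.
Transmission budget = 1.41 − 0.37 = 1.04 ms.
R ≥ L / t_tx = 464 bits / 0.00104 s = 446.2 kbps.

446.2 kbps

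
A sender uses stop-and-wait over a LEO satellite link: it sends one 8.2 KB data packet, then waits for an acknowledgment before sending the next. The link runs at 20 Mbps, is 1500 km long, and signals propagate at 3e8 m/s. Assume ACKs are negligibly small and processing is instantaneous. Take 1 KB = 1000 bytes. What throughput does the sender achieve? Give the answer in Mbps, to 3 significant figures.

t_tx = L/R = 65600/20000000 = 0.00328 s.
t_prop = 1500000/300000000 = 0.005 s; RTT = 0.01 s.
Cycle = t_tx + RTT = 0.01328 s.
Throughput = L / cycle = 65600 / 0.01328 = 4.94 Mbps.

4.94 Mbps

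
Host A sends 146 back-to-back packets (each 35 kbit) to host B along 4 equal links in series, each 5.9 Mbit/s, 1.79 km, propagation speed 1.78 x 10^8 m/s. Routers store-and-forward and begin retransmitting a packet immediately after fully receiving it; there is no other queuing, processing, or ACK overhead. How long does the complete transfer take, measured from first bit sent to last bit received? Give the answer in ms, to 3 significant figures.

Per-hop transmission t_tx = L/R = 35000/5900000 = 5.9322 ms.
Per-hop propagation t_prop = 1790/178000000 = 0.0100562 ms.
Pipeline fill: first packet needs 4·t_tx to clear all hops; remaining 145 packets each add one t_tx.
Total = (4+146-1)·t_tx + 4·t_prop = 149·5.9322 + 4·0.0100562 = 884 ms.

884 ms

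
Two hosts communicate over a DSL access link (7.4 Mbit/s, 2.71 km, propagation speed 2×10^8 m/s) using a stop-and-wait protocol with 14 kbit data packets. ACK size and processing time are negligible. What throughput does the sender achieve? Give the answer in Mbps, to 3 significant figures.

7.30 Mbps

t_tx = L/R = 14000/7400000 = 0.00189189 s.
t_prop = 2710/200000000 = 1.355e-05 s; RTT = 2.71e-05 s.
Cycle = t_tx + RTT = 0.00191899 s.
Throughput = L / cycle = 14000 / 0.00191899 = 7.30 Mbps.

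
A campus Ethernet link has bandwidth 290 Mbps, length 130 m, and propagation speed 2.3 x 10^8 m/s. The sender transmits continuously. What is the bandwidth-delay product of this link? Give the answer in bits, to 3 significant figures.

164 bits

Propagation delay = 130 / 2.3e+08 = 5.65217e-07 s.
BDP = R × t_prop = 290000000 × 5.65217e-07 = 163.913 bits.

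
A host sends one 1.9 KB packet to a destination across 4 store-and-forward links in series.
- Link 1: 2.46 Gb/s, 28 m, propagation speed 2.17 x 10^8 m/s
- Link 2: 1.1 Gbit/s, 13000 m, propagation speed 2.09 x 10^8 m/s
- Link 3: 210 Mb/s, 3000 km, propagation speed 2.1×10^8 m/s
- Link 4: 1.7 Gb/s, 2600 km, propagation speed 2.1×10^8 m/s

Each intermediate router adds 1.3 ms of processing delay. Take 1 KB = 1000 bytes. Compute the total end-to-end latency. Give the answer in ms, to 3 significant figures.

30.7 ms

L = 15200 bits.
Transmission delays (L/R per hop): 0.00617886, 0.0138182, 0.072381, 0.00894118 ms; sum = 0.101319 ms.
Propagation delays (d/s per hop): 0.000129032, 0.062201, 14.2857, 12.381 ms; sum = 26.729 ms.
Processing at 3 router(s): 3 × 1.3 ms = 3.9 ms.
End-to-end = 30.7 ms.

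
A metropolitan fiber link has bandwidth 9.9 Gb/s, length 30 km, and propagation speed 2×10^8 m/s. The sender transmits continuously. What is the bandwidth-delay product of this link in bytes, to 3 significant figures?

Propagation delay = 30000 / 200000000 = 0.00015 s.
BDP = R × t_prop = 9900000000 × 0.00015 = 1485000 bits.
In bytes: 1485000/8 = 186000 bytes.

186000 bytes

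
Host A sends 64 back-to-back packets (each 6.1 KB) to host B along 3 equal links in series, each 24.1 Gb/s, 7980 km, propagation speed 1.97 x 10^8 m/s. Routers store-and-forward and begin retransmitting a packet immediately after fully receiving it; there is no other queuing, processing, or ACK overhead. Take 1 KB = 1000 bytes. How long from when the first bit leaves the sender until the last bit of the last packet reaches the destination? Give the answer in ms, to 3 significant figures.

122 ms

Per-hop transmission t_tx = L/R = 48800/24100000000 = 0.0020249 ms.
Per-hop propagation t_prop = 7980000/197000000 = 40.5076 ms.
Pipeline fill: first packet needs 3·t_tx to clear all hops; remaining 63 packets each add one t_tx.
Total = (3+64-1)·t_tx + 3·t_prop = 66·0.0020249 + 3·40.5076 = 122 ms.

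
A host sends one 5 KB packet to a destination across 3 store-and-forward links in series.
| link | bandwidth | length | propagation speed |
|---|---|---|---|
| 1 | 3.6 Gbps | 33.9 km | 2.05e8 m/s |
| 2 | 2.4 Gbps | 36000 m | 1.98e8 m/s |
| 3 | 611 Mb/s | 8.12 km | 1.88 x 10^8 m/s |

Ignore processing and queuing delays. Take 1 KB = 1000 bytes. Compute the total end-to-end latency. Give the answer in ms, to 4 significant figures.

0.4836 ms

L = 40000 bits.
Transmission delays (L/R per hop): 0.0111111, 0.0166667, 0.0654664 ms; sum = 0.0932442 ms.
Propagation delays (d/s per hop): 0.165366, 0.181818, 0.0431915 ms; sum = 0.390376 ms.
End-to-end = 0.4836 ms.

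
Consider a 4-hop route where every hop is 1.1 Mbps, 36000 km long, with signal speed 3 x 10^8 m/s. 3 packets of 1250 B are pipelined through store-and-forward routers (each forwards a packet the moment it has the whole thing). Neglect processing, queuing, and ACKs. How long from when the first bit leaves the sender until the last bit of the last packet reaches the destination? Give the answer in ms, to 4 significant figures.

534.5 ms

Per-hop transmission t_tx = L/R = 10000/1100000 = 9.09091 ms.
Per-hop propagation t_prop = 36000000/300000000 = 120 ms.
Pipeline fill: first packet needs 4·t_tx to clear all hops; remaining 2 packets each add one t_tx.
Total = (4+3-1)·t_tx + 4·t_prop = 6·9.09091 + 4·120 = 534.5 ms.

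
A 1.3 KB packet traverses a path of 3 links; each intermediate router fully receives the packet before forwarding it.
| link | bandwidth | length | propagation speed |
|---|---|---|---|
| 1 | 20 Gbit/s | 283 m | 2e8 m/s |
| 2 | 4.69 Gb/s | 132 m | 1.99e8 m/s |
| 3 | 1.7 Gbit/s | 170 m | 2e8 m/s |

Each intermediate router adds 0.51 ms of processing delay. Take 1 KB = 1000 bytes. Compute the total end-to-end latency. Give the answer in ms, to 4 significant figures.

1.032 ms

L = 10400 bits.
Transmission delays (L/R per hop): 0.00052, 0.00221748, 0.00611765 ms; sum = 0.00885513 ms.
Propagation delays (d/s per hop): 0.001415, 0.000663317, 0.00085 ms; sum = 0.00292832 ms.
Processing at 2 router(s): 2 × 0.51 ms = 1.02 ms.
End-to-end = 1.032 ms.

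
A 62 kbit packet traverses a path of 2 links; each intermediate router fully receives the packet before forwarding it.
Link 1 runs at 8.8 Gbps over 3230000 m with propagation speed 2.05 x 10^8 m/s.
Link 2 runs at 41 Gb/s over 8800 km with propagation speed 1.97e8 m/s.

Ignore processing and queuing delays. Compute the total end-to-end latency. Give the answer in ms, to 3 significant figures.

60.4 ms

L = 62000 bits.
Transmission delays (L/R per hop): 0.00704545, 0.0015122 ms; sum = 0.00855765 ms.
Propagation delays (d/s per hop): 15.7561, 44.6701 ms; sum = 60.4261 ms.
End-to-end = 60.4 ms.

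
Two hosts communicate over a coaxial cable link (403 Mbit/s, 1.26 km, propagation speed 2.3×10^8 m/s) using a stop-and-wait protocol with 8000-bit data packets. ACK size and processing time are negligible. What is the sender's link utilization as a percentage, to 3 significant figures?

64.4 %

t_tx = L/R = 8000/403000000 = 1.98511e-05 s.
t_prop = 1260/2.3e+08 = 5.47826e-06 s; RTT = 1.09565e-05 s.
Cycle = t_tx + RTT = 3.08076e-05 s.
Utilization = t_tx / cycle = 1.98511e-05/3.08076e-05 = 64.4 %.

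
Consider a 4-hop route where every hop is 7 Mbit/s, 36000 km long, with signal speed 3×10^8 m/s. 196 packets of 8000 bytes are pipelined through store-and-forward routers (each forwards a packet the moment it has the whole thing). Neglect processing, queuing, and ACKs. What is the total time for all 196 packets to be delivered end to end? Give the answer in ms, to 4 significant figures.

2299 ms

Per-hop transmission t_tx = L/R = 64000/7000000 = 9.14286 ms.
Per-hop propagation t_prop = 36000000/300000000 = 120 ms.
Pipeline fill: first packet needs 4·t_tx to clear all hops; remaining 195 packets each add one t_tx.
Total = (4+196-1)·t_tx + 4·t_prop = 199·9.14286 + 4·120 = 2299 ms.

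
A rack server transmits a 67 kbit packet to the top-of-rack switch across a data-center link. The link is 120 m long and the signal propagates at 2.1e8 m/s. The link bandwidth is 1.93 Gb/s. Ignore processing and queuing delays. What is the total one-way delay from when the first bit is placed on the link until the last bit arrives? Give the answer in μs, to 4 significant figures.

L = 67000 bits.
Transmission delay = L/R = 67000 / 1930000000 = 34.715 μs.
Propagation delay = d/s = 120 m / 210000000 m/s = 0.571429 μs.
Total = 35.29 μs.

35.29 μs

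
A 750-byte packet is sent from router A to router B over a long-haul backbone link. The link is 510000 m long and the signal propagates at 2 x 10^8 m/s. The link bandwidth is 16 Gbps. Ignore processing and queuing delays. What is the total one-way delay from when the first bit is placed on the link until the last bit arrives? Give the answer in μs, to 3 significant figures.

2550 μs

L = 750 × 8 = 6000 bits.
Transmission delay = L/R = 6000 / 16000000000 = 0.375 μs.
Propagation delay = d/s = 510000 m / 200000000 m/s = 2550 μs.
Total = 2550 μs.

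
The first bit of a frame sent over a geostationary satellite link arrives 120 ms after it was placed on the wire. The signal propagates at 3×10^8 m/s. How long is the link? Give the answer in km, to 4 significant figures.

d = s × t_prop = 300000000 × 0.12 = 36000 km.

36000 km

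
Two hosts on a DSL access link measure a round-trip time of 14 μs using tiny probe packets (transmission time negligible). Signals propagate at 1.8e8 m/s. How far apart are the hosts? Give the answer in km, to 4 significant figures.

1.260 km

One-way propagation = RTT/2 = 7 μs.
d = s × t = 180000000 × 7e-06 = 1.260 km.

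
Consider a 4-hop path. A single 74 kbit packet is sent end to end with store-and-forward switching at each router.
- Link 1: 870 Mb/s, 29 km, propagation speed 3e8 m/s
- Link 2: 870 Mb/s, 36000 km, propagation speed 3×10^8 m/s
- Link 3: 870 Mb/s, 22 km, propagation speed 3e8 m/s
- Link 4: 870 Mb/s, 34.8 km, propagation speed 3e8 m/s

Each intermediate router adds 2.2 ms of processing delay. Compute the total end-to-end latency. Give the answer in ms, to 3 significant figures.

L = 74000 bits.
Transmission delay per hop = L/R = 74000/870000000 = 0.0850575 ms; 4 hops → 0.34023 ms.
Propagation delays (d/s per hop): 0.0966667, 120, 0.0733333, 0.116 ms; sum = 120.286 ms.
Processing at 3 router(s): 3 × 2.2 ms = 6.6 ms.
End-to-end = 127 ms.

127 ms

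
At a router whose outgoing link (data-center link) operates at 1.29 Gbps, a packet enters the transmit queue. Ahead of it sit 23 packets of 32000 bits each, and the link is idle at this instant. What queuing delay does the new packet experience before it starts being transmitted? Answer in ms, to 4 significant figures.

0.5705 ms

Each queued packet: L/R = 32000/1290000000 = 0.0248062 ms.
23 queued → 0.570543 ms.
Queuing delay = 0.5705 ms.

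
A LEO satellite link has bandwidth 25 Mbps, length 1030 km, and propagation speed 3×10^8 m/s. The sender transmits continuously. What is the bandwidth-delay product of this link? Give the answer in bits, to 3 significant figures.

85800 bits

Propagation delay = 1030000 / 300000000 = 0.00343333 s.
BDP = R × t_prop = 25000000 × 0.00343333 = 85833.3 bits.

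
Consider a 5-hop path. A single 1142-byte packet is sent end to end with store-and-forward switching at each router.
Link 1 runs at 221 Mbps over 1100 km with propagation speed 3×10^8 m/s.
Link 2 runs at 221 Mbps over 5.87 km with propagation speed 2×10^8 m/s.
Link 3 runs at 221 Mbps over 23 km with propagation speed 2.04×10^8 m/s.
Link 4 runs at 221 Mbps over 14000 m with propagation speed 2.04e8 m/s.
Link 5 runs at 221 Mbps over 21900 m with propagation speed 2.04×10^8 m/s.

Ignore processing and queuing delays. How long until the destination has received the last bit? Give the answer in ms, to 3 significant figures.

L = 1142 × 8 = 9136 bits.
Transmission delay per hop = L/R = 9136/221000000 = 0.0413394 ms; 5 hops → 0.206697 ms.
Propagation delays (d/s per hop): 3.66667, 0.02935, 0.112745, 0.0686275, 0.107353 ms; sum = 3.98474 ms.
End-to-end = 4.19 ms.

4.19 ms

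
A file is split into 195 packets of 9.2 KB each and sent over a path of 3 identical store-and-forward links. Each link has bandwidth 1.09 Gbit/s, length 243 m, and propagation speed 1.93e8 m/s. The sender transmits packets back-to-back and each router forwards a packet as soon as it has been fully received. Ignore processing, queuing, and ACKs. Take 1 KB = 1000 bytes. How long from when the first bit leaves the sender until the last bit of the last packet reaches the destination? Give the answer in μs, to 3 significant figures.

Per-hop transmission t_tx = L/R = 73600/1090000000 = 67.5229 μs.
Per-hop propagation t_prop = 243/193000000 = 1.25907 μs.
Pipeline fill: first packet needs 3·t_tx to clear all hops; remaining 194 packets each add one t_tx.
Total = (3+195-1)·t_tx + 3·t_prop = 197·67.5229 + 3·1.25907 = 13300 μs.

13300 μs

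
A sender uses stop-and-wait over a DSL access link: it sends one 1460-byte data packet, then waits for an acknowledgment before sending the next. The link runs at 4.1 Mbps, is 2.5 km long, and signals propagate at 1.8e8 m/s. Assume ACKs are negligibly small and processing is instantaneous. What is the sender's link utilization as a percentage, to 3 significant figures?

t_tx = L/R = 11680/4.1e+06 = 0.00284878 s.
t_prop = 2500/180000000 = 1.38889e-05 s; RTT = 2.77778e-05 s.
Cycle = t_tx + RTT = 0.00287656 s.
Utilization = t_tx / cycle = 0.00284878/0.00287656 = 99.0 %.

99.0 %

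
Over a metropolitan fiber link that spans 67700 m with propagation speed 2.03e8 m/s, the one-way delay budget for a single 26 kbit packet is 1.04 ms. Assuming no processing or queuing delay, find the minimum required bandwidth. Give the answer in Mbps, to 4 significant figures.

Propagation delay = 67700 / 2.03e+08 = 0.333498 ms.
Transmission budget = 1.04 − 0.333498 = 0.706502 ms.
R ≥ L / t_tx = 26000 bits / 0.000706502 s = 36.80 Mbps.

36.80 Mbps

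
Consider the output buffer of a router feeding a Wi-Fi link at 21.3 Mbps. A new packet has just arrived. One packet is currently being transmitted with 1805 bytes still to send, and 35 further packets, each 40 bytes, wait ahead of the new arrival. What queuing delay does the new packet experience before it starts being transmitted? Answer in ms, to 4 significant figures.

1.204 ms

Each queued packet: L/R = 320/21300000 = 0.0150235 ms.
35 queued → 0.525822 ms.
Plus remaining 14440 bits of current packet: 0.677934 ms.
Queuing delay = 1.204 ms.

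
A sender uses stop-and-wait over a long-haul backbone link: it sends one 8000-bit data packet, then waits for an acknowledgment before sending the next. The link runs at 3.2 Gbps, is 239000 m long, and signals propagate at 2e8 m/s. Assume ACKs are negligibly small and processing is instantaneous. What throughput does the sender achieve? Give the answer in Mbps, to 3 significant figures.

3.34 Mbps

t_tx = L/R = 8000/3200000000 = 2.5e-06 s.
t_prop = 239000/200000000 = 0.001195 s; RTT = 0.00239 s.
Cycle = t_tx + RTT = 0.0023925 s.
Throughput = L / cycle = 8000 / 0.0023925 = 3.34 Mbps.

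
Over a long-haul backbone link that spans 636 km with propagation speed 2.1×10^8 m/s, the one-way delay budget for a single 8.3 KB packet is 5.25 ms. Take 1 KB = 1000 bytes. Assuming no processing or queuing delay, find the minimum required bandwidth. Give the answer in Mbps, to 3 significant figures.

L = 66400 bits.
Propagation delay = 636000 / 210000000 = 3.02857 ms.
Transmission budget = 5.25 − 3.02857 = 2.22143 ms.
R ≥ L / t_tx = 66400 bits / 0.00222143 s = 29.9 Mbps.

29.9 Mbps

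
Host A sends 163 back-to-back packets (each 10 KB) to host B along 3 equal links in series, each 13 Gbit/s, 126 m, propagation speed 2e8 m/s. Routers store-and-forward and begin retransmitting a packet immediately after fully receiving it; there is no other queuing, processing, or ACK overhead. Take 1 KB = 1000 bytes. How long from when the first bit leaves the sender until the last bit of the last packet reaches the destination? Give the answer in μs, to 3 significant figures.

Per-hop transmission t_tx = L/R = 80000/13000000000 = 6.15385 μs.
Per-hop propagation t_prop = 126/200000000 = 0.63 μs.
Pipeline fill: first packet needs 3·t_tx to clear all hops; remaining 162 packets each add one t_tx.
Total = (3+163-1)·t_tx + 3·t_prop = 165·6.15385 + 3·0.63 = 1020 μs.

1020 μs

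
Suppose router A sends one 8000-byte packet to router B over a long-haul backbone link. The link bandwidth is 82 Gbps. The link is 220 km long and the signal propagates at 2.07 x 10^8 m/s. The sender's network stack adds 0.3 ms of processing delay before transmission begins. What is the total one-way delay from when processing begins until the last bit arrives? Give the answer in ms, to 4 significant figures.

1.364 ms

L = 8000 × 8 = 64000 bits.
Transmission delay = L/R = 64000 / 82000000000 = 0.000780488 ms.
Propagation delay = d/s = 220000 m / 2.07e+08 m/s = 1.0628 ms.
Plus processing delay 0.3 ms = 0.3 ms.
Total = 1.364 ms.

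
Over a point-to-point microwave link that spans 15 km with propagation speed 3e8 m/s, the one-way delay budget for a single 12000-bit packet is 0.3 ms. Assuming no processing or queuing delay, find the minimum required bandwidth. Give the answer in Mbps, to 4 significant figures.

Propagation delay = 15000 / 300000000 = 0.05 ms.
Transmission budget = 0.3 − 0.05 = 0.25 ms.
R ≥ L / t_tx = 12000 bits / 0.00025 s = 48.00 Mbps.

48.00 Mbps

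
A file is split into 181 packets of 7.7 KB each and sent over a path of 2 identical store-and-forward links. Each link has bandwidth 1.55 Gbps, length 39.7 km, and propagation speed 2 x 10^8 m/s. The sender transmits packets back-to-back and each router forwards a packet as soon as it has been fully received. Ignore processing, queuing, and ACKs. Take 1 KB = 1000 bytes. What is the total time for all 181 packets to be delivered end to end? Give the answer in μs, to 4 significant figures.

7630 μs

Per-hop transmission t_tx = L/R = 61600/1550000000 = 39.7419 μs.
Per-hop propagation t_prop = 39700/200000000 = 198.5 μs.
Pipeline fill: first packet needs 2·t_tx to clear all hops; remaining 180 packets each add one t_tx.
Total = (2+181-1)·t_tx + 2·t_prop = 182·39.7419 + 2·198.5 = 7630 μs.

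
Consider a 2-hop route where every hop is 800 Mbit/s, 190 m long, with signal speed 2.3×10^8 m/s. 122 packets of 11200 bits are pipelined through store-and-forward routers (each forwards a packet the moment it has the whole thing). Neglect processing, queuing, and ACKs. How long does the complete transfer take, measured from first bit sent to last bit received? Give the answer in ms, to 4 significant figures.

1.724 ms

Per-hop transmission t_tx = L/R = 11200/800000000 = 0.014 ms.
Per-hop propagation t_prop = 190/2.3e+08 = 0.000826087 ms.
Pipeline fill: first packet needs 2·t_tx to clear all hops; remaining 121 packets each add one t_tx.
Total = (2+122-1)·t_tx + 2·t_prop = 123·0.014 + 2·0.000826087 = 1.724 ms.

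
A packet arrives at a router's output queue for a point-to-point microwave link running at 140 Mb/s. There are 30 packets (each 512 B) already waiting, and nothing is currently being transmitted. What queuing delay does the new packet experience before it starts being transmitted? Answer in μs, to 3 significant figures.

Each queued packet: L/R = 4096/140000000 = 29.2571 μs.
30 queued → 877.714 μs.
Queuing delay = 878 μs.

878 μs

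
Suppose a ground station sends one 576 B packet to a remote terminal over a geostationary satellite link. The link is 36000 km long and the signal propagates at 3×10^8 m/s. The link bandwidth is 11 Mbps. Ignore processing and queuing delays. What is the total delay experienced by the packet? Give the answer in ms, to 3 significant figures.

L = 576 × 8 = 4608 bits.
Transmission delay = L/R = 4608 / 11000000 = 0.418909 ms.
Propagation delay = d/s = 36000000 m / 300000000 m/s = 120 ms.
Total = 120 ms.

120 ms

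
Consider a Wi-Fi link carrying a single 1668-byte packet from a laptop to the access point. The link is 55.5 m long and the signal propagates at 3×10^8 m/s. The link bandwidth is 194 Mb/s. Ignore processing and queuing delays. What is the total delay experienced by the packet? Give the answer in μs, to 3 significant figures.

L = 1668 × 8 = 13344 bits.
Transmission delay = L/R = 13344 / 194000000 = 68.7835 μs.
Propagation delay = d/s = 55.5 m / 300000000 m/s = 0.185 μs.
Total = 69.0 μs.

69.0 μs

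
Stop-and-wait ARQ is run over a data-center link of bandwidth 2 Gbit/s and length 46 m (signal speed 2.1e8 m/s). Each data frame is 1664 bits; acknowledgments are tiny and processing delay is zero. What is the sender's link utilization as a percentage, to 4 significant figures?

t_tx = L/R = 1664/2000000000 = 8.32e-07 s.
t_prop = 46/210000000 = 2.19048e-07 s; RTT = 4.38095e-07 s.
Cycle = t_tx + RTT = 1.2701e-06 s.
Utilization = t_tx / cycle = 8.32e-07/1.2701e-06 = 65.51 %.

65.51 %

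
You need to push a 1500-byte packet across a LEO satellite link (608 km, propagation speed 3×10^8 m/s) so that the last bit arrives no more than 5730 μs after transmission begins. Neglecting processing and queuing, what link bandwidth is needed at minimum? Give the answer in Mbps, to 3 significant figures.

3.24 Mbps

L = 12000 bits.
Propagation delay = 608000 / 300000000 = 2026.67 μs.
Transmission budget = 5730 − 2026.67 = 3703.33 μs.
R ≥ L / t_tx = 12000 bits / 0.00370333 s = 3.24 Mbps.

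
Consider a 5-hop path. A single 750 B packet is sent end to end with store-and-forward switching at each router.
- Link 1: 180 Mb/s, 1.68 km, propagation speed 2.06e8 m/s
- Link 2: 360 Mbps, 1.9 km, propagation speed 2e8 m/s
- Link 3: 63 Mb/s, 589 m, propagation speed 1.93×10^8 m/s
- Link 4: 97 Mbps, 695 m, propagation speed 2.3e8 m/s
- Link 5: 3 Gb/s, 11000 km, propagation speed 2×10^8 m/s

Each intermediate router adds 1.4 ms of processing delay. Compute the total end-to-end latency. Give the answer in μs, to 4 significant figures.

L = 750 × 8 = 6000 bits.
Transmission delays (L/R per hop): 33.3333, 16.6667, 95.2381, 61.8557, 2 μs; sum = 209.094 μs.
Propagation delays (d/s per hop): 8.15534, 9.5, 3.05181, 3.02174, 55000 μs; sum = 55023.7 μs.
Processing at 4 router(s): 4 × 1.4 ms = 5600 μs.
End-to-end = 60830 μs.

60830 μs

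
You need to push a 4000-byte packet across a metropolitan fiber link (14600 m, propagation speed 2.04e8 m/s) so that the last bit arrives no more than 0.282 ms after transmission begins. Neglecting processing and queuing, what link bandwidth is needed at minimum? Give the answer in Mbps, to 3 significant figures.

L = 32000 bits.
Propagation delay = 14600 / 204000000 = 0.0715686 ms.
Transmission budget = 0.282 − 0.0715686 = 0.210431 ms.
R ≥ L / t_tx = 32000 bits / 0.000210431 s = 152 Mbps.

152 Mbps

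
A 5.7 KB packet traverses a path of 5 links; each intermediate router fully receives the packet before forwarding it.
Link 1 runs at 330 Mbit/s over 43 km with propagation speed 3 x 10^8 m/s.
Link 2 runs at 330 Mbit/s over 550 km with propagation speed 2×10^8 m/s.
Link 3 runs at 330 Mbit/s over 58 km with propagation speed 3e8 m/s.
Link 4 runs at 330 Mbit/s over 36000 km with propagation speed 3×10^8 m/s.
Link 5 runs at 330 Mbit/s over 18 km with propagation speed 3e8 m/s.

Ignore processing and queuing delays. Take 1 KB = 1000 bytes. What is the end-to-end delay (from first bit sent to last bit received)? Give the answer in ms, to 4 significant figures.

L = 45600 bits.
Transmission delay per hop = L/R = 45600/330000000 = 0.138182 ms; 5 hops → 0.690909 ms.
Propagation delays (d/s per hop): 0.143333, 2.75, 0.193333, 120, 0.06 ms; sum = 123.147 ms.
End-to-end = 123.8 ms.

123.8 ms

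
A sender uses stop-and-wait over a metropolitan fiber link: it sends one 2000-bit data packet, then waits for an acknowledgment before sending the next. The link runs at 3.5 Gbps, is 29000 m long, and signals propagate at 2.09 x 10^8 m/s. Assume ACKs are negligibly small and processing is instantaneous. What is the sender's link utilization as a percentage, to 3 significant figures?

0.205 %

t_tx = L/R = 2000/3500000000 = 5.71429e-07 s.
t_prop = 29000/209000000 = 0.000138756 s; RTT = 0.000277512 s.
Cycle = t_tx + RTT = 0.000278083 s.
Utilization = t_tx / cycle = 5.71429e-07/0.000278083 = 0.205 %.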